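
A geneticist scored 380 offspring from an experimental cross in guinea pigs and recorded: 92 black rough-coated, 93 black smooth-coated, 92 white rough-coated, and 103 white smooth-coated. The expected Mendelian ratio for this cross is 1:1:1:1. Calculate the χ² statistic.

Expected counts for N = 380 under a 1:1:1:1 ratio (total parts = 4):
  black rough-coated: 380 × 1/4 = 95
  black smooth-coated: 380 × 1/4 = 95
  white rough-coated: 380 × 1/4 = 95
  white smooth-coated: 380 × 1/4 = 95
χ² = Σ (O − E)² / E
  black rough-coated: (92 − 95)² / 95 = 0.0947
  black smooth-coated: (93 − 95)² / 95 = 0.0421
  white rough-coated: (92 − 95)² / 95 = 0.0947
  white smooth-coated: (103 − 95)² / 95 = 0.6737
χ² = 0.0947 + 0.0421 + 0.0947 + 0.6737 = 0.9052 ≈ 0.905

0.905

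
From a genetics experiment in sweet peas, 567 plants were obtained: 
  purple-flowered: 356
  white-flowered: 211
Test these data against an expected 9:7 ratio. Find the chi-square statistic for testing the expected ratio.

Total ratio parts = 16. Expected numbers out of 567:
  purple-flowered: 567 × 9/16 = 318.9375
  white-flowered: 567 × 7/16 = 248.0625
χ² = Σ (O − E)² / E
  purple-flowered: (356 − 318.9375)² / 318.9375 = 4.3069
  white-flowered: (211 − 248.0625)² / 248.0625 = 5.5374
χ² = 4.3069 + 5.5374 = 9.8443 ≈ 9.844

9.844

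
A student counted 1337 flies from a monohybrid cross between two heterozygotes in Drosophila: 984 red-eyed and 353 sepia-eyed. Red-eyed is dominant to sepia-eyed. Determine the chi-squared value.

For a monohybrid cross between heterozygotes with complete dominance, the expected phenotypic ratio is 3:1.
Total ratio parts = 4. Expected numbers out of 1337:
  red-eyed: 1337 × 3/4 = 1002.75
  sepia-eyed: 1337 × 1/4 = 334.25
χ² = Σ (O − E)² / E
  red-eyed: (984 − 1002.75)² / 1002.75 = 0.3506
  sepia-eyed: (353 − 334.25)² / 334.25 = 1.0518
χ² = 0.3506 + 1.0518 = 1.4024 ≈ 1.402

1.402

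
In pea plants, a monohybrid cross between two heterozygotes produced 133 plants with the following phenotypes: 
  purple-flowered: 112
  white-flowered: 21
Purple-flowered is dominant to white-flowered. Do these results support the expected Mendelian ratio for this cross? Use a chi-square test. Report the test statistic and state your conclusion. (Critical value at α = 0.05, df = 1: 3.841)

6.018; not consistent

For a monohybrid cross between heterozygotes with complete dominance, the expected phenotypic ratio is 3:1.
Total ratio parts = 4. Expected numbers out of 133:
  purple-flowered: 133 × 3/4 = 99.75
  white-flowered: 133 × 1/4 = 33.25
χ² = Σ (O − E)² / E
  purple-flowered: (112 − 99.75)² / 99.75 = 1.5044
  white-flowered: (21 − 33.25)² / 33.25 = 4.5132
χ² = 1.5044 + 4.5132 = 6.0176 ≈ 6.018
Degrees of freedom = 2 − 1 = 1; critical value at α = 0.05 is 3.841.
Since 6.018 > 3.841, we reject the null hypothesis — the data do not fit the 3:1 ratio.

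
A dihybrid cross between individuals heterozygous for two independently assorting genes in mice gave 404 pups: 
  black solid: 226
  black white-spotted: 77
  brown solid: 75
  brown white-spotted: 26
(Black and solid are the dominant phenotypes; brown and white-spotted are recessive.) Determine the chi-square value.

A dihybrid F₂ with independent assortment and complete dominance at both loci gives a 9:3:3:1 phenotypic ratio.
Under the 9:3:3:1 hypothesis (Σ ratio = 16, N = 404):
  black solid: 404 × 9/16 = 227.25
  black white-spotted: 404 × 3/16 = 75.75
  brown solid: 404 × 3/16 = 75.75
  brown white-spotted: 404 × 1/16 = 25.25
χ² = Σ (O − E)² / E
  black solid: (226 − 227.25)² / 227.25 = 0.0069
  black white-spotted: (77 − 75.75)² / 75.75 = 0.0206
  brown solid: (75 − 75.75)² / 75.75 = 0.0074
  brown white-spotted: (26 − 25.25)² / 25.25 = 0.0223
χ² = 0.0069 + 0.0206 + 0.0074 + 0.0223 = 0.0572 ≈ 0.057

0.057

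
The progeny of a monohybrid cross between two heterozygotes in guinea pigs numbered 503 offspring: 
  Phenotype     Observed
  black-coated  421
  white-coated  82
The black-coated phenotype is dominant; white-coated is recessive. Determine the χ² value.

20.295

For a monohybrid cross between heterozygotes with complete dominance, the expected phenotypic ratio is 3:1.
Total ratio parts = 4. Expected numbers out of 503:
  black-coated: 503 × 3/4 = 377.25
  white-coated: 503 × 1/4 = 125.75
χ² = Σ (O − E)² / E
  black-coated: (421 − 377.25)² / 377.25 = 5.0737
  white-coated: (82 − 125.75)² / 125.75 = 15.2212
χ² = 5.0737 + 15.2212 = 20.2949 ≈ 20.295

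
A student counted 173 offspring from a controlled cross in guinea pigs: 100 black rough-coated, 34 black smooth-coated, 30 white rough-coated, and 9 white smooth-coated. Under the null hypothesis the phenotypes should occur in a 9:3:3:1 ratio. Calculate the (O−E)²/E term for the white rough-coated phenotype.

The 9:3:3:1 ratio has 16 parts, so with N = 173 the expected counts are:
  black rough-coated: 173 × 9/16 = 97.3125
  black smooth-coated: 173 × 3/16 = 32.4375
  white rough-coated: 173 × 3/16 = 32.4375
  white smooth-coated: 173 × 1/16 = 10.8125
Contribution of white rough-coated: (30 − 32.4375)² / 32.4375 = 0.1832

0.183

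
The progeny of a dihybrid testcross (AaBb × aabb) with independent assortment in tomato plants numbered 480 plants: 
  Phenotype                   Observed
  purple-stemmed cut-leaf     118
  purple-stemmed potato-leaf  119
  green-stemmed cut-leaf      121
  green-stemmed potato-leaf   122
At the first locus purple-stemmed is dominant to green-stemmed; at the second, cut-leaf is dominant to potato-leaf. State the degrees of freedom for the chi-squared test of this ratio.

3

A dihybrid testcross with independent assortment gives a 1:1:1:1 ratio.
A goodness-of-fit test with 4 phenotype classes has df = 4 − 1 = 3.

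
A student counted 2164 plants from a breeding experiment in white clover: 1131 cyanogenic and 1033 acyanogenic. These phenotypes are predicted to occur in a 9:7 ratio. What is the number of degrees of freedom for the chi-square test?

A goodness-of-fit test with 2 phenotype classes has df = 2 − 1 = 1.

1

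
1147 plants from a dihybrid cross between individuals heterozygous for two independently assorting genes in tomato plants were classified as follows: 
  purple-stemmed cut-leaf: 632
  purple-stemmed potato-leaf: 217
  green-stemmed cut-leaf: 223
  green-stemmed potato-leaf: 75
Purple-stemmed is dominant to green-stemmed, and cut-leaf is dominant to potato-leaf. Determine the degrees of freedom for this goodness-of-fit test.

A dihybrid F₂ with independent assortment and complete dominance at both loci gives a 9:3:3:1 phenotypic ratio.
A goodness-of-fit test with 4 phenotype classes has df = 4 − 1 = 3.

3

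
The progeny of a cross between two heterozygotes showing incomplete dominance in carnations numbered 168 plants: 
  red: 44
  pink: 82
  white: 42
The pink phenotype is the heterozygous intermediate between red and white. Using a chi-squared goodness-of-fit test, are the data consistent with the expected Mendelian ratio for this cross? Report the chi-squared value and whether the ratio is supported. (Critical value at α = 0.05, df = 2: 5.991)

0.143; consistent

With incomplete dominance, a heterozygote × heterozygote cross gives a 1:2:1 phenotypic ratio.
Under the 1:2:1 hypothesis (Σ ratio = 4, N = 168):
  red: 168 × 1/4 = 42
  pink: 168 × 2/4 = 84
  white: 168 × 1/4 = 42
χ² = Σ (O − E)² / E
  red: (44 − 42)² / 42 = 0.0952
  pink: (82 − 84)² / 84 = 0.0476
  white: (42 − 42)² / 42 = 0.0000
χ² = 0.0952 + 0.0476 + 0.0000 = 0.1428 ≈ 0.143
Degrees of freedom = 3 − 1 = 2; critical value at α = 0.05 is 5.991.
Since 0.143 < 5.991, we fail to reject the null hypothesis — the data are consistent with the 1:2:1 ratio.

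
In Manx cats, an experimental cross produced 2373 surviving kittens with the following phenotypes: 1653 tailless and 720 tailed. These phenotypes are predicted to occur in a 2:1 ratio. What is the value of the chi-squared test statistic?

Under the 2:1 hypothesis (Σ ratio = 3, N = 2373):
  tailless: 2373 × 2/3 = 1582
  tailed: 2373 × 1/3 = 791
χ² = Σ (O − E)² / E
  tailless: (1653 − 1582)² / 1582 = 3.1865
  tailed: (720 − 791)² / 791 = 6.3729
χ² = 3.1865 + 6.3729 = 9.5594 ≈ 9.559

9.559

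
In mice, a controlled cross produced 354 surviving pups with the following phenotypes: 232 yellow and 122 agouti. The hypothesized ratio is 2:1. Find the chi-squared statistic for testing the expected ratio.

Expected counts for N = 354 under a 2:1 ratio (total parts = 3):
  yellow: 354 × 2/3 = 236
  agouti: 354 × 1/3 = 118
χ² = Σ (O − E)² / E
  yellow: (232 − 236)² / 236 = 0.0678
  agouti: (122 − 118)² / 118 = 0.1356
χ² = 0.0678 + 0.1356 = 0.2034 ≈ 0.203

0.203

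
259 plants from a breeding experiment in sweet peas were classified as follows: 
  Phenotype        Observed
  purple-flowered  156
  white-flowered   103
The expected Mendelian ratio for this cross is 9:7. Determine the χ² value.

1.669

The 9:7 ratio has 16 parts, so with N = 259 the expected counts are:
  purple-flowered: 259 × 9/16 = 145.6875
  white-flowered: 259 × 7/16 = 113.3125
χ² = Σ (O − E)² / E
  purple-flowered: (156 − 145.6875)² / 145.6875 = 0.7300
  white-flowered: (103 − 113.3125)² / 113.3125 = 0.9385
χ² = 0.7300 + 0.9385 = 1.6685 ≈ 1.669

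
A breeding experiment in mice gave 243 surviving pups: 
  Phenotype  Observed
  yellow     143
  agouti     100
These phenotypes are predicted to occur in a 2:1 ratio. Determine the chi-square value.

Total ratio parts = 3. Expected numbers out of 243:
  yellow: 243 × 2/3 = 162
  agouti: 243 × 1/3 = 81
χ² = Σ (O − E)² / E
  yellow: (143 − 162)² / 162 = 2.2284
  agouti: (100 − 81)² / 81 = 4.4568
χ² = 2.2284 + 4.4568 = 6.6852 ≈ 6.685

6.685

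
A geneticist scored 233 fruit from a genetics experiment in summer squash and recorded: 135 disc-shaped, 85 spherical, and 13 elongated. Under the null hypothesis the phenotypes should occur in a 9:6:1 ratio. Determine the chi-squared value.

The 9:6:1 ratio has 16 parts, so with N = 233 the expected counts are:
  disc-shaped: 233 × 9/16 = 131.0625
  spherical: 233 × 6/16 = 87.375
  elongated: 233 × 1/16 = 14.5625
χ² = Σ (O − E)² / E
  disc-shaped: (135 − 131.0625)² / 131.0625 = 0.1183
  spherical: (85 − 87.375)² / 87.375 = 0.0646
  elongated: (13 − 14.5625)² / 14.5625 = 0.1677
χ² = 0.1183 + 0.0646 + 0.1677 = 0.3506 ≈ 0.351

0.351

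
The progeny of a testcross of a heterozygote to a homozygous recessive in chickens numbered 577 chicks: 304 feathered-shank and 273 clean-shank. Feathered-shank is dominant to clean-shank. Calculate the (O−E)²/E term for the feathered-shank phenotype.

0.833

A testcross of a heterozygote (Aa × aa) gives a 1:1 phenotypic ratio.
Total ratio parts = 2. Expected numbers out of 577:
  feathered-shank: 577 × 1/2 = 288.5
  clean-shank: 577 × 1/2 = 288.5
Contribution of feathered-shank: (304 − 288.5)² / 288.5 = 0.8328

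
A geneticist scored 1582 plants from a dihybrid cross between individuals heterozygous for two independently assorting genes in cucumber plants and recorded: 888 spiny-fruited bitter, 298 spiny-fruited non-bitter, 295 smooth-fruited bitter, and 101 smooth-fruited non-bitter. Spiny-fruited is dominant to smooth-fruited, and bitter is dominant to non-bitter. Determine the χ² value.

0.065

A dihybrid F₂ with independent assortment and complete dominance at both loci gives a 9:3:3:1 phenotypic ratio.
The 9:3:3:1 ratio has 16 parts, so with N = 1582 the expected counts are:
  spiny-fruited bitter: 1582 × 9/16 = 889.875
  spiny-fruited non-bitter: 1582 × 3/16 = 296.625
  smooth-fruited bitter: 1582 × 3/16 = 296.625
  smooth-fruited non-bitter: 1582 × 1/16 = 98.875
χ² = Σ (O − E)² / E
  spiny-fruited bitter: (888 − 889.875)² / 889.875 = 0.0040
  spiny-fruited non-bitter: (298 − 296.625)² / 296.625 = 0.0064
  smooth-fruited bitter: (295 − 296.625)² / 296.625 = 0.0089
  smooth-fruited non-bitter: (101 − 98.875)² / 98.875 = 0.0457
χ² = 0.0040 + 0.0064 + 0.0089 + 0.0457 = 0.065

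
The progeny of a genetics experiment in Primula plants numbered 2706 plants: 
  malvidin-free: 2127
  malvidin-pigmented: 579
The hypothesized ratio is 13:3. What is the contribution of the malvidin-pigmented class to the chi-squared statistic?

Under the 13:3 hypothesis (Σ ratio = 16, N = 2706):
  malvidin-free: 2706 × 13/16 = 2198.625
  malvidin-pigmented: 2706 × 3/16 = 507.375
Contribution of malvidin-pigmented: (579 − 507.375)² / 507.375 = 10.1111

10.111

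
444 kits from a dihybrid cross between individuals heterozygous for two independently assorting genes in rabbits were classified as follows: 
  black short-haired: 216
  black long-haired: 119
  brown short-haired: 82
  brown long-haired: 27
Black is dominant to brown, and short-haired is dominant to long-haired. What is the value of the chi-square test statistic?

A dihybrid F₂ with independent assortment and complete dominance at both loci gives a 9:3:3:1 phenotypic ratio.
Expected counts for N = 444 under a 9:3:3:1 ratio (total parts = 16):
  black short-haired: 444 × 9/16 = 249.75
  black long-haired: 444 × 3/16 = 83.25
  brown short-haired: 444 × 3/16 = 83.25
  brown long-haired: 444 × 1/16 = 27.75
χ² = Σ (O − E)² / E
  black short-haired: (216 − 249.75)² / 249.75 = 4.5608
  black long-haired: (119 − 83.25)² / 83.25 = 15.3521
  brown short-haired: (82 − 83.25)² / 83.25 = 0.0188
  brown long-haired: (27 − 27.75)² / 27.75 = 0.0203
χ² = 4.5608 + 15.3521 + 0.0188 + 0.0203 = 19.952

19.952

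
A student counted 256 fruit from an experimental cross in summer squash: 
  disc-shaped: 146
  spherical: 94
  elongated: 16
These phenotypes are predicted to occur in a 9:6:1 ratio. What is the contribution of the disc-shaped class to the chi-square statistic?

Total ratio parts = 16. Expected numbers out of 256:
  disc-shaped: 256 × 9/16 = 144
  spherical: 256 × 6/16 = 96
  elongated: 256 × 1/16 = 16
Contribution of disc-shaped: (146 − 144)² / 144 = 0.0278

0.028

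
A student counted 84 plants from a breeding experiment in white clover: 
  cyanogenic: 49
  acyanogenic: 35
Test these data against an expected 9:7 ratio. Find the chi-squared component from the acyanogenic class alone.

Total ratio parts = 16. Expected numbers out of 84:
  cyanogenic: 84 × 9/16 = 47.25
  acyanogenic: 84 × 7/16 = 36.75
Contribution of acyanogenic: (35 − 36.75)² / 36.75 = 0.0833

0.083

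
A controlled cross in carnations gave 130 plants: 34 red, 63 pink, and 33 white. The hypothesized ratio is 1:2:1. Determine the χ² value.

0.138

Total ratio parts = 4. Expected numbers out of 130:
  red: 130 × 1/4 = 32.5
  pink: 130 × 2/4 = 65
  white: 130 × 1/4 = 32.5
χ² = Σ (O − E)² / E
  red: (34 − 32.5)² / 32.5 = 0.0692
  pink: (63 − 65)² / 65 = 0.0615
  white: (33 − 32.5)² / 32.5 = 0.0077
χ² = 0.0692 + 0.0615 + 0.0077 = 0.1384 ≈ 0.138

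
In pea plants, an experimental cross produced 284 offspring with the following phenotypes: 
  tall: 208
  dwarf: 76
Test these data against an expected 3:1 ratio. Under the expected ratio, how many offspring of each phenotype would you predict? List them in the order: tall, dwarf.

The 3:1 ratio has 4 parts, so with N = 284 the expected counts are:
  tall: 284 × 3/4 = 213
  dwarf: 284 × 1/4 = 71

213, 71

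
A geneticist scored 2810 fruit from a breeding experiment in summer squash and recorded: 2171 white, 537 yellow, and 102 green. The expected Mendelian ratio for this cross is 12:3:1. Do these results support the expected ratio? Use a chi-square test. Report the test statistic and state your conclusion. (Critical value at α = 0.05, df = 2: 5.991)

The 12:3:1 ratio has 16 parts, so with N = 2810 the expected counts are:
  white: 2810 × 12/16 = 2107.5
  yellow: 2810 × 3/16 = 526.875
  green: 2810 × 1/16 = 175.625
χ² = Σ (O − E)² / E
  white: (2171 − 2107.5)² / 2107.5 = 1.9133
  yellow: (537 − 526.875)² / 526.875 = 0.1946
  green: (102 − 175.625)² / 175.625 = 30.8649
χ² = 1.9133 + 0.1946 + 30.8649 = 32.9728 ≈ 32.973
Degrees of freedom = 3 − 1 = 2; critical value at α = 0.05 is 5.991.
Since 32.973 > 5.991, we reject the null hypothesis — the data do not fit the 12:3:1 ratio.

32.973; not consistent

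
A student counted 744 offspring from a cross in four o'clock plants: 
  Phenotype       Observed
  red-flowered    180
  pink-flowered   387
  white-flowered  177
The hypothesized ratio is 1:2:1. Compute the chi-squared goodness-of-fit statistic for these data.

Expected counts for N = 744 under a 1:2:1 ratio (total parts = 4):
  red-flowered: 744 × 1/4 = 186
  pink-flowered: 744 × 2/4 = 372
  white-flowered: 744 × 1/4 = 186
χ² = Σ (O − E)² / E
  red-flowered: (180 − 186)² / 186 = 0.1935
  pink-flowered: (387 − 372)² / 372 = 0.6048
  white-flowered: (177 − 186)² / 186 = 0.4355
χ² = 0.1935 + 0.6048 + 0.4355 = 1.2338 ≈ 1.234

1.234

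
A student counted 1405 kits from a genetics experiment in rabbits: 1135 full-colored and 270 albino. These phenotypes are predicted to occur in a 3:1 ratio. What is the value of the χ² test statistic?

25.059

The 3:1 ratio has 4 parts, so with N = 1405 the expected counts are:
  full-colored: 1405 × 3/4 = 1053.75
  albino: 1405 × 1/4 = 351.25
χ² = Σ (O − E)² / E
  full-colored: (1135 − 1053.75)² / 1053.75 = 6.2648
  albino: (270 − 351.25)² / 351.25 = 18.7945
χ² = 6.2648 + 18.7945 = 25.0593 ≈ 25.059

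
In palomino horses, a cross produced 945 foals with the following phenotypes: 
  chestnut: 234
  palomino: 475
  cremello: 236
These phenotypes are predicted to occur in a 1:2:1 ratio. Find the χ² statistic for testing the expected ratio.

The 1:2:1 ratio has 4 parts, so with N = 945 the expected counts are:
  chestnut: 945 × 1/4 = 236.25
  palomino: 945 × 2/4 = 472.5
  cremello: 945 × 1/4 = 236.25
χ² = Σ (O − E)² / E
  chestnut: (234 − 236.25)² / 236.25 = 0.0214
  palomino: (475 − 472.5)² / 472.5 = 0.0132
  cremello: (236 − 236.25)² / 236.25 = 0.0003
χ² = 0.0214 + 0.0132 + 0.0003 = 0.0349 ≈ 0.035

0.035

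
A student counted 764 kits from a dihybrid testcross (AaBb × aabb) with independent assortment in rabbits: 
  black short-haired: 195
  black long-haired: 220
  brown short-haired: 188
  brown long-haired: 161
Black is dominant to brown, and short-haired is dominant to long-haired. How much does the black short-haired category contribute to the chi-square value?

0.084

A dihybrid testcross with independent assortment gives a 1:1:1:1 ratio.
Expected counts for N = 764 under a 1:1:1:1 ratio (total parts = 4):
  black short-haired: 764 × 1/4 = 191
  black long-haired: 764 × 1/4 = 191
  brown short-haired: 764 × 1/4 = 191
  brown long-haired: 764 × 1/4 = 191
Contribution of black short-haired: (195 − 191)² / 191 = 0.0838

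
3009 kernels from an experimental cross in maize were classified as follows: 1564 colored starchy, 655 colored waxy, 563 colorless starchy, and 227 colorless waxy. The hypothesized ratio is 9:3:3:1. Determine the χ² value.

32.447

Expected counts for N = 3009 under a 9:3:3:1 ratio (total parts = 16):
  colored starchy: 3009 × 9/16 = 1692.5625
  colored waxy: 3009 × 3/16 = 564.1875
  colorless starchy: 3009 × 3/16 = 564.1875
  colorless waxy: 3009 × 1/16 = 188.0625
χ² = Σ (O − E)² / E
  colored starchy: (1564 − 1692.5625)² / 1692.5625 = 9.7653
  colored waxy: (655 − 564.1875)² / 564.1875 = 14.6173
  colorless starchy: (563 − 564.1875)² / 564.1875 = 0.0025
  colorless waxy: (227 − 188.0625)² / 188.0625 = 8.0618
χ² = 9.7653 + 14.6173 + 0.0025 + 8.0618 = 32.4469 ≈ 32.447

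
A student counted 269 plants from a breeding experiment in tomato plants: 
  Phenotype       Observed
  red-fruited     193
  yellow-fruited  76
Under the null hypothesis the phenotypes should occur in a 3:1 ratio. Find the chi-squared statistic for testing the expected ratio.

1.518

The 3:1 ratio has 4 parts, so with N = 269 the expected counts are:
  red-fruited: 269 × 3/4 = 201.75
  yellow-fruited: 269 × 1/4 = 67.25
χ² = Σ (O − E)² / E
  red-fruited: (193 − 201.75)² / 201.75 = 0.3795
  yellow-fruited: (76 − 67.25)² / 67.25 = 1.1385
χ² = 0.3795 + 1.1385 = 1.518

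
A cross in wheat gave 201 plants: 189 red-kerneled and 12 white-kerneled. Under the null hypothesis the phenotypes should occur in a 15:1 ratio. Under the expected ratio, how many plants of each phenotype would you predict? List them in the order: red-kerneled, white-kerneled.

188.4375, 12.5625

The 15:1 ratio has 16 parts, so with N = 201 the expected counts are:
  red-kerneled: 201 × 15/16 = 188.4375
  white-kerneled: 201 × 1/16 = 12.5625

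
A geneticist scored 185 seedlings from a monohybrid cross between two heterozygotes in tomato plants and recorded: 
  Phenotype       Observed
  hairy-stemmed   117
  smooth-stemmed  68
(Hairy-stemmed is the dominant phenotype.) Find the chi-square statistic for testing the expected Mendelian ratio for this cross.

13.638

For a monohybrid cross between heterozygotes with complete dominance, the expected phenotypic ratio is 3:1.
Total ratio parts = 4. Expected numbers out of 185:
  hairy-stemmed: 185 × 3/4 = 138.75
  smooth-stemmed: 185 × 1/4 = 46.25
χ² = Σ (O − E)² / E
  hairy-stemmed: (117 − 138.75)² / 138.75 = 3.4095
  smooth-stemmed: (68 − 46.25)² / 46.25 = 10.2284
χ² = 3.4095 + 10.2284 = 13.6379 ≈ 13.638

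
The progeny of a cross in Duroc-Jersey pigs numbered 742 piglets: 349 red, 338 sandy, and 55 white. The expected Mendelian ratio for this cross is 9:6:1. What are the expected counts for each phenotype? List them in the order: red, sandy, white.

Under the 9:6:1 hypothesis (Σ ratio = 16, N = 742):
  red: 742 × 9/16 = 417.375
  sandy: 742 × 6/16 = 278.25
  white: 742 × 1/16 = 46.375

417.375, 278.25, 46.375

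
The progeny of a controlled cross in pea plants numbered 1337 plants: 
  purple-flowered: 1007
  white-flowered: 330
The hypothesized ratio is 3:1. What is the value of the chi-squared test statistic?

Expected counts for N = 1337 under a 3:1 ratio (total parts = 4):
  purple-flowered: 1337 × 3/4 = 1002.75
  white-flowered: 1337 × 1/4 = 334.25
χ² = Σ (O − E)² / E
  purple-flowered: (1007 − 1002.75)² / 1002.75 = 0.0180
  white-flowered: (330 − 334.25)² / 334.25 = 0.0540
χ² = 0.0180 + 0.0540 = 0.072

0.072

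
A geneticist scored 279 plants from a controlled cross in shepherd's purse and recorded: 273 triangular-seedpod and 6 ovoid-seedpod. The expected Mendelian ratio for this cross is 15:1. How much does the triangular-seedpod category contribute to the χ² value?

0.500

The 15:1 ratio has 16 parts, so with N = 279 the expected counts are:
  triangular-seedpod: 279 × 15/16 = 261.5625
  ovoid-seedpod: 279 × 1/16 = 17.4375
Contribution of triangular-seedpod: (273 − 261.5625)² / 261.5625 = 0.5001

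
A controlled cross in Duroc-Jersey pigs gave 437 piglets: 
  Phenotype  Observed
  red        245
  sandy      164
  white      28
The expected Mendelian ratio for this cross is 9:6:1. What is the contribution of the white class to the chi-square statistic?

0.017

Total ratio parts = 16. Expected numbers out of 437:
  red: 437 × 9/16 = 245.8125
  sandy: 437 × 6/16 = 163.875
  white: 437 × 1/16 = 27.3125
Contribution of white: (28 − 27.3125)² / 27.3125 = 0.0173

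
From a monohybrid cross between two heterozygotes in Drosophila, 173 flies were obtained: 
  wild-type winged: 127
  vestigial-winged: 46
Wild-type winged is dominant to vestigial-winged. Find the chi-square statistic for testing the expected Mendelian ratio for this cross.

For a monohybrid cross between heterozygotes with complete dominance, the expected phenotypic ratio is 3:1.
The 3:1 ratio has 4 parts, so with N = 173 the expected counts are:
  wild-type winged: 173 × 3/4 = 129.75
  vestigial-winged: 173 × 1/4 = 43.25
χ² = Σ (O − E)² / E
  wild-type winged: (127 − 129.75)² / 129.75 = 0.0583
  vestigial-winged: (46 − 43.25)² / 43.25 = 0.1749
χ² = 0.0583 + 0.1749 = 0.2332 ≈ 0.233

0.233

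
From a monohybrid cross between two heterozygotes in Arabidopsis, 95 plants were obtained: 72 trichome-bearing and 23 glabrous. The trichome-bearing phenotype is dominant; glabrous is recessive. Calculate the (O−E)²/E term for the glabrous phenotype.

For a monohybrid cross between heterozygotes with complete dominance, the expected phenotypic ratio is 3:1.
Total ratio parts = 4. Expected numbers out of 95:
  trichome-bearing: 95 × 3/4 = 71.25
  glabrous: 95 × 1/4 = 23.75
Contribution of glabrous: (23 − 23.75)² / 23.75 = 0.0237

0.024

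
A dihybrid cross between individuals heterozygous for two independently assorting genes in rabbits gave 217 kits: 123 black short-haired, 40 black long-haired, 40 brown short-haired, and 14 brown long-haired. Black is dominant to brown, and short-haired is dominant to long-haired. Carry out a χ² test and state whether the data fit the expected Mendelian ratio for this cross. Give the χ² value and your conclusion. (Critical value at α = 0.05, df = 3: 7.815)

A dihybrid F₂ with independent assortment and complete dominance at both loci gives a 9:3:3:1 phenotypic ratio.
The 9:3:3:1 ratio has 16 parts, so with N = 217 the expected counts are:
  black short-haired: 217 × 9/16 = 122.0625
  black long-haired: 217 × 3/16 = 40.6875
  brown short-haired: 217 × 3/16 = 40.6875
  brown long-haired: 217 × 1/16 = 13.5625
χ² = Σ (O − E)² / E
  black short-haired: (123 − 122.0625)² / 122.0625 = 0.0072
  black long-haired: (40 − 40.6875)² / 40.6875 = 0.0116
  brown short-haired: (40 − 40.6875)² / 40.6875 = 0.0116
  brown long-haired: (14 − 13.5625)² / 13.5625 = 0.0141
χ² = 0.0072 + 0.0116 + 0.0116 + 0.0141 = 0.0445 ≈ 0.045
Degrees of freedom = 4 − 1 = 3; critical value at α = 0.05 is 7.815.
Since 0.045 < 7.815, we fail to reject the null hypothesis — the data are consistent with the 9:3:3:1 ratio.

0.045; consistent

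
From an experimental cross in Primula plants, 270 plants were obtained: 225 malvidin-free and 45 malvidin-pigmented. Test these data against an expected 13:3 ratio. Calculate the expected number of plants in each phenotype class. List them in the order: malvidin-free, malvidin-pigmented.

The 13:3 ratio has 16 parts, so with N = 270 the expected counts are:
  malvidin-free: 270 × 13/16 = 219.375
  malvidin-pigmented: 270 × 3/16 = 50.625

219.375, 50.625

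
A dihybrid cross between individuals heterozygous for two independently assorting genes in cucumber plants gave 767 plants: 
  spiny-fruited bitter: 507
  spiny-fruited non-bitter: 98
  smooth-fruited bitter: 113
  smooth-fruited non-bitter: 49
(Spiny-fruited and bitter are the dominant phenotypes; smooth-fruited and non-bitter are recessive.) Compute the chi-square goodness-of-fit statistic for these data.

34.453

A dihybrid F₂ with independent assortment and complete dominance at both loci gives a 9:3:3:1 phenotypic ratio.
Expected counts for N = 767 under a 9:3:3:1 ratio (total parts = 16):
  spiny-fruited bitter: 767 × 9/16 = 431.4375
  spiny-fruited non-bitter: 767 × 3/16 = 143.8125
  smooth-fruited bitter: 767 × 3/16 = 143.8125
  smooth-fruited non-bitter: 767 × 1/16 = 47.9375
χ² = Σ (O − E)² / E
  spiny-fruited bitter: (507 − 431.4375)² / 431.4375 = 13.2341
  spiny-fruited non-bitter: (98 − 143.8125)² / 143.8125 = 14.5939
  smooth-fruited bitter: (113 − 143.8125)² / 143.8125 = 6.6017
  smooth-fruited non-bitter: (49 − 47.9375)² / 47.9375 = 0.0235
χ² = 13.2341 + 14.5939 + 6.6017 + 0.0235 = 34.4532 ≈ 34.453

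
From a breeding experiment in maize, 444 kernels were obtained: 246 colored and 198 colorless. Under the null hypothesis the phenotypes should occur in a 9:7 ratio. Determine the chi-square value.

The 9:7 ratio has 16 parts, so with N = 444 the expected counts are:
  colored: 444 × 9/16 = 249.75
  colorless: 444 × 7/16 = 194.25
χ² = Σ (O − E)² / E
  colored: (246 − 249.75)² / 249.75 = 0.0563
  colorless: (198 − 194.25)² / 194.25 = 0.0724
χ² = 0.0563 + 0.0724 = 0.1287 ≈ 0.129

0.129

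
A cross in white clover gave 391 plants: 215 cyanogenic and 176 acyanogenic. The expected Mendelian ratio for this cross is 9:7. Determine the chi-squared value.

0.253

Total ratio parts = 16. Expected numbers out of 391:
  cyanogenic: 391 × 9/16 = 219.9375
  acyanogenic: 391 × 7/16 = 171.0625
χ² = Σ (O − E)² / E
  cyanogenic: (215 − 219.9375)² / 219.9375 = 0.1108
  acyanogenic: (176 − 171.0625)² / 171.0625 = 0.1425
χ² = 0.1108 + 0.1425 = 0.2533 ≈ 0.253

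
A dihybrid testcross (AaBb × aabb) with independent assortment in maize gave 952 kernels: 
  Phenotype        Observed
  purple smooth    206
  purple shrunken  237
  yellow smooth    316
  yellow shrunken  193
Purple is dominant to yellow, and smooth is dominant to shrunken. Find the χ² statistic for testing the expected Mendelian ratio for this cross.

38.378

A dihybrid testcross with independent assortment gives a 1:1:1:1 ratio.
The 1:1:1:1 ratio has 4 parts, so with N = 952 the expected counts are:
  purple smooth: 952 × 1/4 = 238
  purple shrunken: 952 × 1/4 = 238
  yellow smooth: 952 × 1/4 = 238
  yellow shrunken: 952 × 1/4 = 238
χ² = Σ (O − E)² / E
  purple smooth: (206 − 238)² / 238 = 4.3025
  purple shrunken: (237 − 238)² / 238 = 0.0042
  yellow smooth: (316 − 238)² / 238 = 25.5630
  yellow shrunken: (193 − 238)² / 238 = 8.5084
χ² = 4.3025 + 0.0042 + 25.5630 + 8.5084 = 38.3781 ≈ 38.378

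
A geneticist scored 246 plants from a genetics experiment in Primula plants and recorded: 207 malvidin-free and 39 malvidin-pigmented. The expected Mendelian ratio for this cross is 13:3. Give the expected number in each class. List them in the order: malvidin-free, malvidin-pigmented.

Total ratio parts = 16. Expected numbers out of 246:
  malvidin-free: 246 × 13/16 = 199.875
  malvidin-pigmented: 246 × 3/16 = 46.125

199.875, 46.125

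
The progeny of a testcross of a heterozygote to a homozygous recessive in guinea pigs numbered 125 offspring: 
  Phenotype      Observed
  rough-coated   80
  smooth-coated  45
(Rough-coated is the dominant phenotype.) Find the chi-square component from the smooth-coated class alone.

A testcross of a heterozygote (Aa × aa) gives a 1:1 phenotypic ratio.
Under the 1:1 hypothesis (Σ ratio = 2, N = 125):
  rough-coated: 125 × 1/2 = 62.5
  smooth-coated: 125 × 1/2 = 62.5
Contribution of smooth-coated: (45 − 62.5)² / 62.5 = 4.9000

4.900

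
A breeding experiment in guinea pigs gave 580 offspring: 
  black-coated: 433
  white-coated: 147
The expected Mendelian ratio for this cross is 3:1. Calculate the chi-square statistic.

0.037

Expected counts for N = 580 under a 3:1 ratio (total parts = 4):
  black-coated: 580 × 3/4 = 435
  white-coated: 580 × 1/4 = 145
χ² = Σ (O − E)² / E
  black-coated: (433 − 435)² / 435 = 0.0092
  white-coated: (147 − 145)² / 145 = 0.0276
χ² = 0.0092 + 0.0276 = 0.0368 ≈ 0.037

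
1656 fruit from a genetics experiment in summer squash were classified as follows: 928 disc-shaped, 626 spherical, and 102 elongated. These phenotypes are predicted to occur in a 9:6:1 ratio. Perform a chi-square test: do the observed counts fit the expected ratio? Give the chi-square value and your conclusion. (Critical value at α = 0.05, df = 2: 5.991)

The 9:6:1 ratio has 16 parts, so with N = 1656 the expected counts are:
  disc-shaped: 1656 × 9/16 = 931.5
  spherical: 1656 × 6/16 = 621
  elongated: 1656 × 1/16 = 103.5
χ² = Σ (O − E)² / E
  disc-shaped: (928 − 931.5)² / 931.5 = 0.0132
  spherical: (626 − 621)² / 621 = 0.0403
  elongated: (102 − 103.5)² / 103.5 = 0.0217
χ² = 0.0132 + 0.0403 + 0.0217 = 0.0752 ≈ 0.075
Degrees of freedom = 3 − 1 = 2; critical value at α = 0.05 is 5.991.
Since 0.075 < 5.991, we fail to reject the null hypothesis — the data are consistent with the 9:6:1 ratio.

0.075; consistent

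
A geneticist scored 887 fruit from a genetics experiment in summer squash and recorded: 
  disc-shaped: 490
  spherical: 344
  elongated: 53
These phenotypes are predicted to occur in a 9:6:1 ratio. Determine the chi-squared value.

0.656

The 9:6:1 ratio has 16 parts, so with N = 887 the expected counts are:
  disc-shaped: 887 × 9/16 = 498.9375
  spherical: 887 × 6/16 = 332.625
  elongated: 887 × 1/16 = 55.4375
χ² = Σ (O − E)² / E
  disc-shaped: (490 − 498.9375)² / 498.9375 = 0.1601
  spherical: (344 − 332.625)² / 332.625 = 0.3890
  elongated: (53 − 55.4375)² / 55.4375 = 0.1072
χ² = 0.1601 + 0.3890 + 0.1072 = 0.6563 ≈ 0.656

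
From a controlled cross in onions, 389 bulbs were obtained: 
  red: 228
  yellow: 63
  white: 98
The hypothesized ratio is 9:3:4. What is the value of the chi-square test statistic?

Total ratio parts = 16. Expected numbers out of 389:
  red: 389 × 9/16 = 218.8125
  yellow: 389 × 3/16 = 72.9375
  white: 389 × 4/16 = 97.25
χ² = Σ (O − E)² / E
  red: (228 − 218.8125)² / 218.8125 = 0.3858
  yellow: (63 − 72.9375)² / 72.9375 = 1.3540
  white: (98 − 97.25)² / 97.25 = 0.0058
χ² = 0.3858 + 1.3540 + 0.0058 = 1.7456 ≈ 1.746

1.746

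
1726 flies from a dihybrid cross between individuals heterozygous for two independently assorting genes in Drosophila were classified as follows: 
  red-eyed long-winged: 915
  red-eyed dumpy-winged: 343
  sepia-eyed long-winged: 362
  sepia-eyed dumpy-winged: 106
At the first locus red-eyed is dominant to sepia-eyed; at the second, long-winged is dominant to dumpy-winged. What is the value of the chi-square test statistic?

8.959

A dihybrid F₂ with independent assortment and complete dominance at both loci gives a 9:3:3:1 phenotypic ratio.
Total ratio parts = 16. Expected numbers out of 1726:
  red-eyed long-winged: 1726 × 9/16 = 970.875
  red-eyed dumpy-winged: 1726 × 3/16 = 323.625
  sepia-eyed long-winged: 1726 × 3/16 = 323.625
  sepia-eyed dumpy-winged: 1726 × 1/16 = 107.875
χ² = Σ (O − E)² / E
  red-eyed long-winged: (915 − 970.875)² / 970.875 = 3.2157
  red-eyed dumpy-winged: (343 − 323.625)² / 323.625 = 1.1600
  sepia-eyed long-winged: (362 − 323.625)² / 323.625 = 4.5505
  sepia-eyed dumpy-winged: (106 − 107.875)² / 107.875 = 0.0326
χ² = 3.2157 + 1.1600 + 4.5505 + 0.0326 = 8.9588 ≈ 8.959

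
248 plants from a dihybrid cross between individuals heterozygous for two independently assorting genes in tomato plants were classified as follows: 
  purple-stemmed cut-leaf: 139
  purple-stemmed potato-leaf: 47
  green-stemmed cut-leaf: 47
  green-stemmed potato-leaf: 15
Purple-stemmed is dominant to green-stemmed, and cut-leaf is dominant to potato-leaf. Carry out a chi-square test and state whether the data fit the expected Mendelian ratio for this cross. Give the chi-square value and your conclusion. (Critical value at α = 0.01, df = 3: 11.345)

A dihybrid F₂ with independent assortment and complete dominance at both loci gives a 9:3:3:1 phenotypic ratio.
Total ratio parts = 16. Expected numbers out of 248:
  purple-stemmed cut-leaf: 248 × 9/16 = 139.5
  purple-stemmed potato-leaf: 248 × 3/16 = 46.5
  green-stemmed cut-leaf: 248 × 3/16 = 46.5
  green-stemmed potato-leaf: 248 × 1/16 = 15.5
χ² = Σ (O − E)² / E
  purple-stemmed cut-leaf: (139 − 139.5)² / 139.5 = 0.0018
  purple-stemmed potato-leaf: (47 − 46.5)² / 46.5 = 0.0054
  green-stemmed cut-leaf: (47 − 46.5)² / 46.5 = 0.0054
  green-stemmed potato-leaf: (15 − 15.5)² / 15.5 = 0.0161
χ² = 0.0018 + 0.0054 + 0.0054 + 0.0161 = 0.0287 ≈ 0.029
Degrees of freedom = 4 − 1 = 3; critical value at α = 0.01 is 11.345.
Since 0.029 < 11.345, we fail to reject the null hypothesis — the data are consistent with the 9:3:3:1 ratio.

0.029; consistent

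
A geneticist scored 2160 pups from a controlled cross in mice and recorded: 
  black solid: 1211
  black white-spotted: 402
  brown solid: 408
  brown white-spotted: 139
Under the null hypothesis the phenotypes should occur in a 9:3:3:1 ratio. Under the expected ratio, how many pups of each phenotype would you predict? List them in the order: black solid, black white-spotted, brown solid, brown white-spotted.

Total ratio parts = 16. Expected numbers out of 2160:
  black solid: 2160 × 9/16 = 1215
  black white-spotted: 2160 × 3/16 = 405
  brown solid: 2160 × 3/16 = 405
  brown white-spotted: 2160 × 1/16 = 135

1215, 405, 405, 135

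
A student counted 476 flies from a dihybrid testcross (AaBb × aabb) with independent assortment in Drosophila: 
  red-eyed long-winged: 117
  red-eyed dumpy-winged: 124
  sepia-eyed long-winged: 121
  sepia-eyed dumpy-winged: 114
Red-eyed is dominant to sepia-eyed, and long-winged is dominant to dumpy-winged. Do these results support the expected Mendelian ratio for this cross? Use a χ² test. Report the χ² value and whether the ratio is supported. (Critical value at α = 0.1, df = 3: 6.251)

0.487; consistent

A dihybrid testcross with independent assortment gives a 1:1:1:1 ratio.
Expected counts for N = 476 under a 1:1:1:1 ratio (total parts = 4):
  red-eyed long-winged: 476 × 1/4 = 119
  red-eyed dumpy-winged: 476 × 1/4 = 119
  sepia-eyed long-winged: 476 × 1/4 = 119
  sepia-eyed dumpy-winged: 476 × 1/4 = 119
χ² = Σ (O − E)² / E
  red-eyed long-winged: (117 − 119)² / 119 = 0.0336
  red-eyed dumpy-winged: (124 − 119)² / 119 = 0.2101
  sepia-eyed long-winged: (121 − 119)² / 119 = 0.0336
  sepia-eyed dumpy-winged: (114 − 119)² / 119 = 0.2101
χ² = 0.0336 + 0.2101 + 0.0336 + 0.2101 = 0.4874 ≈ 0.487
Degrees of freedom = 4 − 1 = 3; critical value at α = 0.1 is 6.251.
Since 0.487 < 6.251, we fail to reject the null hypothesis — the data are consistent with the 1:1:1:1 ratio.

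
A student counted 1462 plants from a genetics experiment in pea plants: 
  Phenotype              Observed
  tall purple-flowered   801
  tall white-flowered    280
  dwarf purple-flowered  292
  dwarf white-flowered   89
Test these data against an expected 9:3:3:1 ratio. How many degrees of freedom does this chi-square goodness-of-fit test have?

3

A goodness-of-fit test with 4 phenotype classes has df = 4 − 1 = 3.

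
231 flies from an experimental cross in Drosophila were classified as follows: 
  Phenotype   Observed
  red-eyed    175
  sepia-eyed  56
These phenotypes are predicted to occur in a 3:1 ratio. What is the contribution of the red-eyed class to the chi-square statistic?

0.018

Expected counts for N = 231 under a 3:1 ratio (total parts = 4):
  red-eyed: 231 × 3/4 = 173.25
  sepia-eyed: 231 × 1/4 = 57.75
Contribution of red-eyed: (175 − 173.25)² / 173.25 = 0.0177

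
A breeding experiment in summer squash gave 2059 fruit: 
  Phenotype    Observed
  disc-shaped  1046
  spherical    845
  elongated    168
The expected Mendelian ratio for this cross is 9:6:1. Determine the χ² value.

The 9:6:1 ratio has 16 parts, so with N = 2059 the expected counts are:
  disc-shaped: 2059 × 9/16 = 1158.1875
  spherical: 2059 × 6/16 = 772.125
  elongated: 2059 × 1/16 = 128.6875
χ² = Σ (O − E)² / E
  disc-shaped: (1046 − 1158.1875)² / 1158.1875 = 10.8670
  spherical: (845 − 772.125)² / 772.125 = 6.8781
  elongated: (168 − 128.6875)² / 128.6875 = 12.0095
χ² = 10.8670 + 6.8781 + 12.0095 = 29.7546 ≈ 29.755

29.755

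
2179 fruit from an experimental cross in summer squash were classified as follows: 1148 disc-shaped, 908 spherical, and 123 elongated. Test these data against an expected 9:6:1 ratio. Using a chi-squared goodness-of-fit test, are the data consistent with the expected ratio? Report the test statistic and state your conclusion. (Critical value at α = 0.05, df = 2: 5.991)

16.308; not consistent

Under the 9:6:1 hypothesis (Σ ratio = 16, N = 2179):
  disc-shaped: 2179 × 9/16 = 1225.6875
  spherical: 2179 × 6/16 = 817.125
  elongated: 2179 × 1/16 = 136.1875
χ² = Σ (O − E)² / E
  disc-shaped: (1148 − 1225.6875)² / 1225.6875 = 4.9241
  spherical: (908 − 817.125)² / 817.125 = 10.1065
  elongated: (123 − 136.1875)² / 136.1875 = 1.2770
χ² = 4.9241 + 10.1065 + 1.2770 = 16.3076 ≈ 16.308
Degrees of freedom = 3 − 1 = 2; critical value at α = 0.05 is 5.991.
Since 16.308 > 5.991, we reject the null hypothesis — the data do not fit the 9:6:1 ratio.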